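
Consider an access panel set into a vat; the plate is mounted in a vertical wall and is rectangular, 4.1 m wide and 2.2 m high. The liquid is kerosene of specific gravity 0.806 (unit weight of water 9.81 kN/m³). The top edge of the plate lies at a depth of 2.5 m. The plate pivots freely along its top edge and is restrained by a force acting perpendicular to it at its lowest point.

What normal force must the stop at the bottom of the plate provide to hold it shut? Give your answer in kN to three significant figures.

P ≈ 141 kN

γ = 0.806 × 9.81 = 7.90686 kN/m³.
The centroid lies 2.2/2 = 1.1 m below the top edge, so the centroid depth is h_c = 2.5 + 1.1 = 3.6 m.
A = 4.1 × 2.2 = 9.02 m².
Resultant F = γ·h_c·A = 7.90686 × 3.6 × 9.02 = 256.752 kN.
I_c = b·h³/12 = 4.1 × 2.2³/12 = 3.63807 m⁴.
Centre of pressure: y_p = y_c + I_c/(y_c·A) = 3.6 + 3.63807/(3.6 × 9.02) = 3.6 + 0.112037 = 3.71204 m along the plane.
The resultant acts 1.1 + 0.112037 = 1.21204 m (along the plate) below the hinge at the top edge, so the moment about the hinge is M = F × 1.21204 = 256.752 × 1.21204 = 311.194 kN·m.
A normal force at the bottom, 2.2 m from the hinge, must supply this moment: P = 311.194/2.2 = 141.452 kN.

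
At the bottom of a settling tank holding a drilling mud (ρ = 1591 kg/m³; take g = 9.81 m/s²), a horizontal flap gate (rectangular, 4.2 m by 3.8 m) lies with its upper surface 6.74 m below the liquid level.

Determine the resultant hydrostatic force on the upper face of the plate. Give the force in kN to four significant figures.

F ≈ 1679 kN

γ = ρg = 1591 × 9.81 / 1000 = 15.60771 kN/m³.
The plate is horizontal, so pressure is uniform at p = γ·h = 15.60771 × 6.74 = 105.196 kN/m².
A = 4.2 × 3.8 = 15.96 m².
F = p·A = 105.196 × 15.96 = 1678.93 kN.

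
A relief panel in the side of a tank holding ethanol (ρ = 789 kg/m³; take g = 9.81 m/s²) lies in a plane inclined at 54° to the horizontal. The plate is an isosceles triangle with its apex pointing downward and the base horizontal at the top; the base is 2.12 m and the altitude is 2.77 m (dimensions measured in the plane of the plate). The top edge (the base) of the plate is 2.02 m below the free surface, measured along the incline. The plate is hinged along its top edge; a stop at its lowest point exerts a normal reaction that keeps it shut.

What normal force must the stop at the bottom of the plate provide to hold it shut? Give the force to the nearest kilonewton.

P ≈ 21 kN

γ = ρg = 789 × 9.81 / 1000 = 7.74009 kN/m³.
Let θ = 54° be the plate's angle to the horizontal; measure y along the incline from where the plane meets the free surface. Vertical depth h = y·sinθ with sinθ = 0.809017.
With the apex down, the centroid sits h/3 = 2.77/3 = 0.923333 m below the base (the top edge), so y_c = 2.02 + 0.923333 = 2.94333 m and h_c = 2.94333 × 0.809017 = 2.3812 m.
A = ½ × 2.12 × 2.77 = 2.9362 m².
Resultant F = γ·h_c·A = 7.74009 × 2.3812 × 2.9362 = 54.1162 kN.
I_c = b·h³/36 = 2.12 × 2.77³/36 = 1.25162 m⁴.
Centre of pressure: y_p = y_c + I_c/(y_c·A) = 2.94333 + 1.25162/(2.94333 × 2.9362) = 2.94333 + 0.144826 = 3.08816 m along the plane.
The resultant acts 0.923333 + 0.144826 = 1.06816 m (along the plate) below the hinge at the top edge, so the moment about the hinge is M = F × 1.06816 = 54.1162 × 1.06816 = 57.8048 kN·m.
A normal force at the bottom, 2.77 m from the hinge, must supply this moment: P = 57.8048/2.77 = 20.8682 kN.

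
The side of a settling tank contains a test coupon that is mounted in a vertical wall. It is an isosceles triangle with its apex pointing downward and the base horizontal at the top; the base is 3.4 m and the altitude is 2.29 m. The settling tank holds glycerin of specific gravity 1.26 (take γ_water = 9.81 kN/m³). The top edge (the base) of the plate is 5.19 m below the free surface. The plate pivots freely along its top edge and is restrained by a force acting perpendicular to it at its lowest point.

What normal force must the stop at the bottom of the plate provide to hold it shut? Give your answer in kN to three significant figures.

γ = 1.26 × 9.81 = 12.3606 kN/m³.
With the apex down, the centroid sits h/3 = 2.29/3 = 0.763333 m below the base (the top edge), so the centroid depth is h_c = 5.19 + 0.763333 = 5.95333 m.
A = ½ × 3.4 × 2.29 = 3.893 m².
Resultant F = γ·h_c·A = 12.3606 × 5.95333 × 3.893 = 286.473 kN.
I_c = b·h³/36 = 3.4 × 2.29³/36 = 1.13418 m⁴.
Centre of pressure: y_p = y_c + I_c/(y_c·A) = 5.95333 + 1.13418/(5.95333 × 3.893) = 5.95333 + 0.048937 = 6.00227 m along the plane.
The resultant acts 0.763333 + 0.048937 = 0.81227 m (along the plate) below the hinge at the top edge, so the moment about the hinge is M = F × 0.81227 = 286.473 × 0.81227 = 232.693 kN·m.
A normal force at the bottom, 2.29 m from the hinge, must supply this moment: P = 232.693/2.29 = 101.613 kN.

P ≈ 102 kN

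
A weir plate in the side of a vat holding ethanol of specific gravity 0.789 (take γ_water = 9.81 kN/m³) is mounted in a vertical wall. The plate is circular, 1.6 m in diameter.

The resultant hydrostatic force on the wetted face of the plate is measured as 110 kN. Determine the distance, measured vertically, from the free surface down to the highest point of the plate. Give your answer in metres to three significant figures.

d_top ≈ 6.27 m

γ = 0.789 × 9.81 = 7.74009 kN/m³.
A = π(0.8)² = 2.01062 m².
From F = γ·h_c·A, the centroid depth is h_c = 110/(7.74009 × 2.01062) = 7.06833 m.
The centroid is at the centre, 0.8 m below the top of the plate, so the highest point sits at h_top = 7.06833 − 0.8 = 6.26833 m below the surface.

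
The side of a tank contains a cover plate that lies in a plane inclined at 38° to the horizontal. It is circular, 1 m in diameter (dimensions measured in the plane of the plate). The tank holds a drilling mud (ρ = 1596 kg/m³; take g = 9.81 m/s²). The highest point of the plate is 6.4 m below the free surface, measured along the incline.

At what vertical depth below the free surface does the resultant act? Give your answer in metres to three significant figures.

h_p = 4.25 m

γ = ρg = 1596 × 9.81 / 1000 = 15.65676 kN/m³.
Let θ = 38° be the plate's angle to the horizontal; measure y along the incline from where the plane meets the free surface. Vertical depth h = y·sinθ with sinθ = 0.615661.
The centroid is at the centre, 0.5 m below the top of the plate, so y_c = 6.4 + 0.5 = 6.9 m and h_c = 6.9 × 0.615661 = 4.24806 m.
A = π(0.5)² = 0.785398 m².
Resultant F = γ·h_c·A = 15.65676 × 4.24806 × 0.785398 = 52.2375 kN.
I_c = πr⁴/4 = π × 0.5⁴/4 = 0.0490874 m⁴.
Centre of pressure: y_p = y_c + I_c/(y_c·A) = 6.9 + 0.0490874/(6.9 × 0.785398) = 6.9 + 0.00905798 = 6.90906 m along the plane.
Vertically, h_p = y_p·sinθ = 6.90906 × 0.615661 = 4.25364 m.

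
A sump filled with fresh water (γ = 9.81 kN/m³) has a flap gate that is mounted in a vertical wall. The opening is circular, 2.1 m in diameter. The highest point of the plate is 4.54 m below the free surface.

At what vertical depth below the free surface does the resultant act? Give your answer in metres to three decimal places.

γ = 9.81 kN/m³.
The centroid is at the centre, 1.05 m below the top of the plate, so the centroid depth is h_c = 4.54 + 1.05 = 5.59 m.
A = π(1.05)² = 3.46361 m².
Resultant F = γ·h_c·A = 9.81 × 5.59 × 3.46361 = 189.937 kN.
I_c = πr⁴/4 = π × 1.05⁴/4 = 0.954656 m⁴.
Centre of pressure: y_p = y_c + I_c/(y_c·A) = 5.59 + 0.954656/(5.59 × 3.46361) = 5.59 + 0.0493067 = 5.63931 m along the plane.

h_p = 5.639 m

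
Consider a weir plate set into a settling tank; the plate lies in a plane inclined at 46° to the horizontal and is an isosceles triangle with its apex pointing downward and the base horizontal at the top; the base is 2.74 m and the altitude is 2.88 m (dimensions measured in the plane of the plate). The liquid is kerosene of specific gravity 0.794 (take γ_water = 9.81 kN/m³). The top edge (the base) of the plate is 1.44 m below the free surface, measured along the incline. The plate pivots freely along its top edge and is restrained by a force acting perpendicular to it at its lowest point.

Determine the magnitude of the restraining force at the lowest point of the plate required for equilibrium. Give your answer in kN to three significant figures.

γ = 0.794 × 9.81 = 7.78914 kN/m³.
Let θ = 46° be the plate's angle to the horizontal; measure y along the incline from where the plane meets the free surface. Vertical depth h = y·sinθ with sinθ = 0.719340.
With the apex down, the centroid sits h/3 = 2.88/3 = 0.96 m below the base (the top edge), so y_c = 1.44 + 0.96 = 2.4 m and h_c = 2.4 × 0.719340 = 1.72642 m.
A = ½ × 2.74 × 2.88 = 3.9456 m².
Resultant F = γ·h_c·A = 7.78914 × 1.72642 × 3.9456 = 53.0578 kN.
I_c = b·h³/36 = 2.74 × 2.88³/36 = 1.81813 m⁴.
Centre of pressure: y_p = y_c + I_c/(y_c·A) = 2.4 + 1.81813/(2.4 × 3.9456) = 2.4 + 0.192 = 2.592 m along the plane.
The resultant acts 0.96 + 0.192 = 1.152 m (along the plate) below the hinge at the top edge, so the moment about the hinge is M = F × 1.152 = 53.0578 × 1.152 = 61.1226 kN·m.
A normal force at the bottom, 2.88 m from the hinge, must supply this moment: P = 61.1226/2.88 = 21.2231 kN.

P ≈ 21.2 kN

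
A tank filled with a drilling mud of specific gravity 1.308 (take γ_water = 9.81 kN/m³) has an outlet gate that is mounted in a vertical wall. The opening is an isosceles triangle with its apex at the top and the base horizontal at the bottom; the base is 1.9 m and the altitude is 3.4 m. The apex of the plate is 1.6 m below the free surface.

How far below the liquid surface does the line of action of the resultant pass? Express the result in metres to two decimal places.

γ = 1.308 × 9.81 = 12.83148 kN/m³.
With the apex up, the centroid sits 2h/3 = 2 × 3.4/3 = 2.26667 m below the apex, so the centroid depth is h_c = 1.6 + 2.26667 = 3.86667 m.
A = ½ × 1.9 × 3.4 = 3.23 m².
Resultant F = γ·h_c·A = 12.83148 × 3.86667 × 3.23 = 160.257 kN.
I_c = b·h³/36 = 1.9 × 3.4³/36 = 2.07438 m⁴.
Centre of pressure: y_p = y_c + I_c/(y_c·A) = 3.86667 + 2.07438/(3.86667 × 3.23) = 3.86667 + 0.166092 = 4.03276 m along the plane.

h_p = 4.03 m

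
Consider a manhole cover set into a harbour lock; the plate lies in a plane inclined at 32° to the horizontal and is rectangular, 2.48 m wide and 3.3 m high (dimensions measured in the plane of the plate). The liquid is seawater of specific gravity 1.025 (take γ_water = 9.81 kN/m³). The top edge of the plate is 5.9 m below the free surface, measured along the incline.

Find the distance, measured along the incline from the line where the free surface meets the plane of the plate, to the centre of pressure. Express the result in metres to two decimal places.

y_p = 7.67 m

γ = 1.025 × 9.81 = 10.05525 kN/m³.
Let θ = 32° be the plate's angle to the horizontal; measure y along the incline from where the plane meets the free surface. Vertical depth h = y·sinθ with sinθ = 0.529919.
The centroid lies 3.3/2 = 1.65 m below the top edge, so y_c = 5.9 + 1.65 = 7.55 m and h_c = 7.55 × 0.529919 = 4.00089 m.
A = 2.48 × 3.3 = 8.184 m².
Resultant F = γ·h_c·A = 10.05525 × 4.00089 × 8.184 = 329.242 kN.
I_c = b·h³/12 = 2.48 × 3.3³/12 = 7.42698 m⁴.
Centre of pressure: y_p = y_c + I_c/(y_c·A) = 7.55 + 7.42698/(7.55 × 8.184) = 7.55 + 0.120199 = 7.6702 m along the plane.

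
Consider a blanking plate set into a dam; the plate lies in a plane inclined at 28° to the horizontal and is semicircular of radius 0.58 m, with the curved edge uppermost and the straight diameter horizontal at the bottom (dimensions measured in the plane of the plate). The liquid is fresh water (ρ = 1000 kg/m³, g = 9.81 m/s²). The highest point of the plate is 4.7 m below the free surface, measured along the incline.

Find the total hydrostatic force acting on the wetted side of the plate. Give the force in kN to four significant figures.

γ = ρg = 1000 × 9.81 = 9810 N/m³ = 9.81 kN/m³.
Let θ = 28° be the plate's angle to the horizontal; measure y along the incline from where the plane meets the free surface. Vertical depth h = y·sinθ with sinθ = 0.469472.
The centroid lies 4r/(3π) = 0.24616 m above the diameter, so r − 4r/(3π) = 0.58 − 0.24616 = 0.33384 m below the topmost point, so y_c = 4.7 + 0.33384 = 5.03384 m and h_c = 5.03384 × 0.469472 = 2.36325 m.
A = πr²/2 = π × 0.58²/2 = 0.528416 m².
Resultant F = γ·h_c·A = 9.81 × 2.36325 × 0.528416 = 12.2505 kN.

F ≈ 12.25 kN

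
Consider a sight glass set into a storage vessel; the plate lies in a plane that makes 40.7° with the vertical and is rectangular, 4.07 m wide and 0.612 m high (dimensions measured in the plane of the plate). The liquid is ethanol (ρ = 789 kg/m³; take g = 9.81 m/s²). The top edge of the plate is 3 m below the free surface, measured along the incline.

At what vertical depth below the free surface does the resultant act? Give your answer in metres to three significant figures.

γ = ρg = 789 × 9.81 / 1000 = 7.74009 kN/m³.
The plate makes 40.7° with the vertical, i.e. θ = 90° − 40.7° = 49.3° to the horizontal. Measuring y along the incline from the free-surface line, vertical depth h = y·sinθ with sinθ = 0.758134.
The centroid lies 0.612/2 = 0.306 m below the top edge, so y_c = 3 + 0.306 = 3.306 m and h_c = 3.306 × 0.758134 = 2.50639 m.
A = 4.07 × 0.612 = 2.49084 m².
Resultant F = γ·h_c·A = 7.74009 × 2.50639 × 2.49084 = 48.3215 kN.
I_c = b·h³/12 = 4.07 × 0.612³/12 = 0.0777441 m⁴.
Centre of pressure: y_p = y_c + I_c/(y_c·A) = 3.306 + 0.0777441/(3.306 × 2.49084) = 3.306 + 0.00944102 = 3.31544 m along the plane.
Vertically, h_p = y_p·sinθ = 3.31544 × 0.758134 = 2.51355 m.

h_p = 2.51 m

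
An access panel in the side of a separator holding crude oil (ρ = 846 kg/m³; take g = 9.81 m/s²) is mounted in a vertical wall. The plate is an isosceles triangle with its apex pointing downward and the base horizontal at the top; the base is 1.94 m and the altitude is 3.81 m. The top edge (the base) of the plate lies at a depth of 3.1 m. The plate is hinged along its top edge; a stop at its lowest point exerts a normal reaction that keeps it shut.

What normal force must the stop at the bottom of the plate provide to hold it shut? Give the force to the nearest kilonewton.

P ≈ 51 kN

γ = ρg = 846 × 9.81 / 1000 = 8.29926 kN/m³.
With the apex down, the centroid sits h/3 = 3.81/3 = 1.27 m below the base (the top edge), so the centroid depth is h_c = 3.1 + 1.27 = 4.37 m.
A = ½ × 1.94 × 3.81 = 3.6957 m².
Resultant F = γ·h_c·A = 8.29926 × 4.37 × 3.6957 = 134.035 kN.
I_c = b·h³/36 = 1.94 × 3.81³/36 = 2.9804 m⁴.
Centre of pressure: y_p = y_c + I_c/(y_c·A) = 4.37 + 2.9804/(4.37 × 3.6957) = 4.37 + 0.184543 = 4.55454 m along the plane.
The resultant acts 1.27 + 0.184543 = 1.45454 m (along the plate) below the hinge at the top edge, so the moment about the hinge is M = F × 1.45454 = 134.035 × 1.45454 = 194.959 kN·m.
A normal force at the bottom, 3.81 m from the hinge, must supply this moment: P = 194.959/3.81 = 51.1703 kN.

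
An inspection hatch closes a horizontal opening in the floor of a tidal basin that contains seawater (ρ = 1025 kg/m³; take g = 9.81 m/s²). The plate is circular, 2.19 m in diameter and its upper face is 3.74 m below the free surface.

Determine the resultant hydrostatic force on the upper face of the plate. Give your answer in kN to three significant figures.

F ≈ 142 kN

γ = ρg = 1025 × 9.81 / 1000 = 10.05525 kN/m³.
The plate is horizontal, so pressure is uniform at p = γ·h = 10.05525 × 3.74 = 37.6066 kN/m².
A = π(1.095)² = 3.76685 m².
F = p·A = 37.6066 × 3.76685 = 141.658 kN.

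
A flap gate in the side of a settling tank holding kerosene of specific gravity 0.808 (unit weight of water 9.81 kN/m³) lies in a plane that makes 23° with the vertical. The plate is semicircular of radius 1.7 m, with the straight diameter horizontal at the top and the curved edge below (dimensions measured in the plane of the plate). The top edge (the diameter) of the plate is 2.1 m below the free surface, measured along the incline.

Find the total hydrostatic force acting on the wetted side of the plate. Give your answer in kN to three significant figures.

F ≈ 93.5 kN

γ = 0.808 × 9.81 = 7.92648 kN/m³.
The plate makes 23° with the vertical, i.e. θ = 90° − 23° = 67° to the horizontal. Measuring y along the incline from the free-surface line, vertical depth h = y·sinθ with sinθ = 0.920505.
The centroid of a semicircle lies 4r/(3π) = 0.721502 m from the diameter, here below the top edge, so y_c = 2.1 + 0.721502 = 2.8215 m and h_c = 2.8215 × 0.920505 = 2.5972 m.
A = πr²/2 = π × 1.7²/2 = 4.5396 m².
Resultant F = γ·h_c·A = 7.92648 × 2.5972 × 4.5396 = 93.4552 kN.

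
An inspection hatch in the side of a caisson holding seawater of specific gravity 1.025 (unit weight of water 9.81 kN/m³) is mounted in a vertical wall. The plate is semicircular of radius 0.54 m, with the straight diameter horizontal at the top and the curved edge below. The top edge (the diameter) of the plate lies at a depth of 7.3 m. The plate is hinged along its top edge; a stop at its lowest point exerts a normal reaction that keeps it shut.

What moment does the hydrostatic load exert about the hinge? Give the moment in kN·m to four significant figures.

γ = 1.025 × 9.81 = 10.05525 kN/m³.
The centroid of a semicircle lies 4r/(3π) = 0.229183 m from the diameter, here below the top edge, so the centroid depth is h_c = 7.3 + 0.229183 = 7.52918 m.
A = πr²/2 = π × 0.54²/2 = 0.458044 m².
Resultant F = γ·h_c·A = 10.05525 × 7.52918 × 0.458044 = 34.6775 kN.
I_c = (π/8 − 8/(9π))·r⁴ = 0.109757 × 0.54⁴ = 0.0093327 m⁴.
Centre of pressure: y_p = y_c + I_c/(y_c·A) = 7.52918 + 0.0093327/(7.52918 × 0.458044) = 7.52918 + 0.00270615 = 7.53189 m along the plane.
The resultant acts 0.229183 + 0.00270615 = 0.231889 m (along the plate) below the hinge at the top edge, so the moment about the hinge is M = F × 0.231889 = 34.6775 × 0.231889 = 8.04133 kN·m.

M ≈ 8.041 kN·m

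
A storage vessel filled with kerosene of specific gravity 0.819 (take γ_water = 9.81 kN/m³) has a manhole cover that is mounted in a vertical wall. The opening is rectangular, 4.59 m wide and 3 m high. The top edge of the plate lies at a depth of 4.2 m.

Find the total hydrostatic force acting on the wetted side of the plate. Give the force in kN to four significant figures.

γ = 0.819 × 9.81 = 8.03439 kN/m³.
The centroid lies 3/2 = 1.5 m below the top edge, so the centroid depth is h_c = 4.2 + 1.5 = 5.7 m.
A = 4.59 × 3 = 13.77 m².
Resultant F = γ·h_c·A = 8.03439 × 5.7 × 13.77 = 630.611 kN.

F ≈ 630.6 kN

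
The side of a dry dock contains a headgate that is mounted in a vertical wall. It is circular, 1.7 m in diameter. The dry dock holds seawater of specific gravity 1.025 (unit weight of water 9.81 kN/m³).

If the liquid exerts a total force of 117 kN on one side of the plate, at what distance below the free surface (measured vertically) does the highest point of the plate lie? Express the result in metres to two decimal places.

d_top ≈ 4.28 m

γ = 1.025 × 9.81 = 10.05525 kN/m³.
A = π(0.85)² = 2.2698 m².
From F = γ·h_c·A, the centroid depth is h_c = 117/(10.05525 × 2.2698) = 5.12632 m.
The centroid is at the centre, 0.85 m below the top of the plate, so the highest point sits at h_top = 5.12632 − 0.85 = 4.27632 m below the surface.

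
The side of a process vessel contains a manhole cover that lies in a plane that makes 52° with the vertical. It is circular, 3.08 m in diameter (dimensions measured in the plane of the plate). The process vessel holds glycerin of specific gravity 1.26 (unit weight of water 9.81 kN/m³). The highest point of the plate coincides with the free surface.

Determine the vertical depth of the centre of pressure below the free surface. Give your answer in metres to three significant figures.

γ = 1.26 × 9.81 = 12.3606 kN/m³.
The plate makes 52° with the vertical, i.e. θ = 90° − 52° = 38° to the horizontal. Measuring y along the incline from the free-surface line, vertical depth h = y·sinθ with sinθ = 0.615661.
The centroid is at the centre, 1.54 m below the top of the plate, so y_c = 1.54 m and h_c = 1.54 × 0.615661 = 0.948118 m.
A = π(1.54)² = 7.4506 m².
Resultant F = γ·h_c·A = 12.3606 × 0.948118 × 7.4506 = 87.3159 kN.
I_c = πr⁴/4 = π × 1.54⁴/4 = 4.41746 m⁴.
Centre of pressure: y_p = y_c + I_c/(y_c·A) = 1.54 + 4.41746/(1.54 × 7.4506) = 1.54 + 0.385 = 1.925 m along the plane.
Vertically, h_p = y_p·sinθ = 1.925 × 0.615661 = 1.18515 m.

h_p = 1.19 m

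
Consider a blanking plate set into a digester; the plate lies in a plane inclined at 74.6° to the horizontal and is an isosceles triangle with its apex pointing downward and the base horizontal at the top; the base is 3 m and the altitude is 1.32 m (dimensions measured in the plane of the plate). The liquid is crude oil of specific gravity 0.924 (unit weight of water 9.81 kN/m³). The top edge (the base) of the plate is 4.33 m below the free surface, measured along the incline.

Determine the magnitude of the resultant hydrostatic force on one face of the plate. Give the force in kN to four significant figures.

γ = 0.924 × 9.81 = 9.06444 kN/m³.
Let θ = 74.6° be the plate's angle to the horizontal; measure y along the incline from where the plane meets the free surface. Vertical depth h = y·sinθ with sinθ = 0.964095.
With the apex down, the centroid sits h/3 = 1.32/3 = 0.44 m below the base (the top edge), so y_c = 4.33 + 0.44 = 4.77 m and h_c = 4.77 × 0.964095 = 4.59873 m.
A = ½ × 3 × 1.32 = 1.98 m².
Resultant F = γ·h_c·A = 9.06444 × 4.59873 × 1.98 = 82.5361 kN.

F ≈ 82.54 kN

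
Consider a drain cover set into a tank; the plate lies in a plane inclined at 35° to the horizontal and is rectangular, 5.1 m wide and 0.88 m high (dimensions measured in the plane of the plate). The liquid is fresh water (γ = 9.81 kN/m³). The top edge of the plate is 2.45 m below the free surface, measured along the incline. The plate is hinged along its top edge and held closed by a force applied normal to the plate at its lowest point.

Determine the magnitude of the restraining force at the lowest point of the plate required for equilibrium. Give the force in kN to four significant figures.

P ≈ 38.34 kN

γ = 9.81 kN/m³.
Let θ = 35° be the plate's angle to the horizontal; measure y along the incline from where the plane meets the free surface. Vertical depth h = y·sinθ with sinθ = 0.573576.
The centroid lies 0.88/2 = 0.44 m below the top edge, so y_c = 2.45 + 0.44 = 2.89 m and h_c = 2.89 × 0.573576 = 1.65763 m.
A = 5.1 × 0.88 = 4.488 m².
Resultant F = γ·h_c·A = 9.81 × 1.65763 × 4.488 = 72.9809 kN.
I_c = b·h³/12 = 5.1 × 0.88³/12 = 0.289626 m⁴.
Centre of pressure: y_p = y_c + I_c/(y_c·A) = 2.89 + 0.289626/(2.89 × 4.488) = 2.89 + 0.0223299 = 2.91233 m along the plane.
The resultant acts 0.44 + 0.0223299 = 0.46233 m (along the plate) below the hinge at the top edge, so the moment about the hinge is M = F × 0.46233 = 72.9809 × 0.46233 = 33.7413 kN·m.
A normal force at the bottom, 0.88 m from the hinge, must supply this moment: P = 33.7413/0.88 = 38.3424 kN.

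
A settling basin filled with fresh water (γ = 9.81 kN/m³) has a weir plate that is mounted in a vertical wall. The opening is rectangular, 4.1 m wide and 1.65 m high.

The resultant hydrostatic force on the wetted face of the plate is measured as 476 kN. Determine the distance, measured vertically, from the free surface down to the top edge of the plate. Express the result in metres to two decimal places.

d_top ≈ 6.35 m

γ = 9.81 kN/m³.
A = 4.1 × 1.65 = 6.765 m².
From F = γ·h_c·A, the centroid depth is h_c = 476/(9.81 × 6.765) = 7.17249 m.
The centroid lies 1.65/2 = 0.825 m below the top edge, so the top edge sits at h_top = 7.17249 − 0.825 = 6.34749 m below the surface.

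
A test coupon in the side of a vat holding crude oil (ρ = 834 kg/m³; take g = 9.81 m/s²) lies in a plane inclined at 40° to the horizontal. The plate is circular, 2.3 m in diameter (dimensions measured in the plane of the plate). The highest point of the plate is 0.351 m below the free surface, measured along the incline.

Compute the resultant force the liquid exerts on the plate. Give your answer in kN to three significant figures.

F ≈ 32.8 kN

γ = ρg = 834 × 9.81 / 1000 = 8.18154 kN/m³.
Let θ = 40° be the plate's angle to the horizontal; measure y along the incline from where the plane meets the free surface. Vertical depth h = y·sinθ with sinθ = 0.642788.
The centroid is at the centre, 1.15 m below the top of the plate, so y_c = 0.351 + 1.15 = 1.501 m and h_c = 1.501 × 0.642788 = 0.964825 m.
A = π(1.15)² = 4.15476 m².
Resultant F = γ·h_c·A = 8.18154 × 0.964825 × 4.15476 = 32.7967 kN.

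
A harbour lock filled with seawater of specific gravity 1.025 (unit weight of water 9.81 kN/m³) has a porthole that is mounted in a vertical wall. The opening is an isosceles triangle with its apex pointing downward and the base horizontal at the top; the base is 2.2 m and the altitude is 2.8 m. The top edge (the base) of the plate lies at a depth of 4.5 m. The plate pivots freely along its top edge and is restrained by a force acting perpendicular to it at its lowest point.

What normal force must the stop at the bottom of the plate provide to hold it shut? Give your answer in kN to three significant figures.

P ≈ 60.9 kN

γ = 1.025 × 9.81 = 10.05525 kN/m³.
With the apex down, the centroid sits h/3 = 2.8/3 = 0.933333 m below the base (the top edge), so the centroid depth is h_c = 4.5 + 0.933333 = 5.43333 m.
A = ½ × 2.2 × 2.8 = 3.08 m².
Resultant F = γ·h_c·A = 10.05525 × 5.43333 × 3.08 = 168.271 kN.
I_c = b·h³/36 = 2.2 × 2.8³/36 = 1.34151 m⁴.
Centre of pressure: y_p = y_c + I_c/(y_c·A) = 5.43333 + 1.34151/(5.43333 × 3.08) = 5.43333 + 0.0801636 = 5.51349 m along the plane.
The resultant acts 0.933333 + 0.0801636 = 1.0135 m (along the plate) below the hinge at the top edge, so the moment about the hinge is M = F × 1.0135 = 168.271 × 1.0135 = 170.543 kN·m.
A normal force at the bottom, 2.8 m from the hinge, must supply this moment: P = 170.543/2.8 = 60.9082 kN.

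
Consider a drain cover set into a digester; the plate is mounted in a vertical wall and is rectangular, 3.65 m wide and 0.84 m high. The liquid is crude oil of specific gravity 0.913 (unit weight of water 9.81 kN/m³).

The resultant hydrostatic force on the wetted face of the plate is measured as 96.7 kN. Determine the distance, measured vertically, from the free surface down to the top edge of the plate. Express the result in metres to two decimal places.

d_top ≈ 3.10 m

γ = 0.913 × 9.81 = 8.95653 kN/m³.
A = 3.65 × 0.84 = 3.066 m².
From F = γ·h_c·A, the centroid depth is h_c = 96.7/(8.95653 × 3.066) = 3.52139 m.
The centroid lies 0.84/2 = 0.42 m below the top edge, so the top edge sits at h_top = 3.52139 − 0.42 = 3.10139 m below the surface.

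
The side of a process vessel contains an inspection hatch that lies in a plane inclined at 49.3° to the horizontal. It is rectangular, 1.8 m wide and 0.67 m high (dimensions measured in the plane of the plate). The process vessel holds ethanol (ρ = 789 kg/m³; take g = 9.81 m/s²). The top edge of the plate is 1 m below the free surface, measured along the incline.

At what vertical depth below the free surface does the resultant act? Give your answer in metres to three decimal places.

h_p = 1.033 m

γ = ρg = 789 × 9.81 / 1000 = 7.74009 kN/m³.
Let θ = 49.3° be the plate's angle to the horizontal; measure y along the incline from where the plane meets the free surface. Vertical depth h = y·sinθ with sinθ = 0.758134.
The centroid lies 0.67/2 = 0.335 m below the top edge, so y_c = 1 + 0.335 = 1.335 m and h_c = 1.335 × 0.758134 = 1.01211 m.
A = 1.8 × 0.67 = 1.206 m².
Resultant F = γ·h_c·A = 7.74009 × 1.01211 × 1.206 = 9.44759 kN.
I_c = b·h³/12 = 1.8 × 0.67³/12 = 0.0451145 m⁴.
Centre of pressure: y_p = y_c + I_c/(y_c·A) = 1.335 + 0.0451145/(1.335 × 1.206) = 1.335 + 0.0280213 = 1.36302 m along the plane.
Vertically, h_p = y_p·sinθ = 1.36302 × 0.758134 = 1.03335 m.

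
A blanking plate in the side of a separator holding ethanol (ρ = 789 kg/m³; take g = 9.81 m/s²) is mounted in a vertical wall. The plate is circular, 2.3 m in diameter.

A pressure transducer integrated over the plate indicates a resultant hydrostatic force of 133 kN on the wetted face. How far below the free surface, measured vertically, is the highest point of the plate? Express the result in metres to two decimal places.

d_top ≈ 2.99 m

γ = ρg = 789 × 9.81 / 1000 = 7.74009 kN/m³.
A = π(1.15)² = 4.15476 m².
From F = γ·h_c·A, the centroid depth is h_c = 133/(7.74009 × 4.15476) = 4.1358 m.
The centroid is at the centre, 1.15 m below the top of the plate, so the highest point sits at h_top = 4.1358 − 1.15 = 2.9858 m below the surface.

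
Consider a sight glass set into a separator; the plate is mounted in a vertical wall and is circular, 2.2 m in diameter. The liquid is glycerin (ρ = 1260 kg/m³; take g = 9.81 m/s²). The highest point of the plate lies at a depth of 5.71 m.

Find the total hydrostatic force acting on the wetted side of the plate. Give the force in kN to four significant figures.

F ≈ 320.0 kN

γ = ρg = 1260 × 9.81 / 1000 = 12.3606 kN/m³.
The centroid is at the centre, 1.1 m below the top of the plate, so the centroid depth is h_c = 5.71 + 1.1 = 6.81 m.
A = π(1.1)² = 3.80133 m².
Resultant F = γ·h_c·A = 12.3606 × 6.81 × 3.80133 = 319.98 kN.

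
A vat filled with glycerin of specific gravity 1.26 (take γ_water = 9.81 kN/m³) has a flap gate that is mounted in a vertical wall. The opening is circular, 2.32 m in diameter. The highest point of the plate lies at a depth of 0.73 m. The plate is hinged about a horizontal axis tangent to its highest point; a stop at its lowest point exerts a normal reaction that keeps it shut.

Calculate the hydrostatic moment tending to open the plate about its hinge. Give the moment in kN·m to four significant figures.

M ≈ 132.1 kN·m

γ = 1.26 × 9.81 = 12.3606 kN/m³.
The centroid is at the centre, 1.16 m below the top of the plate, so the centroid depth is h_c = 0.73 + 1.16 = 1.89 m.
A = π(1.16)² = 4.22733 m².
Resultant F = γ·h_c·A = 12.3606 × 1.89 × 4.22733 = 98.7569 kN.
I_c = πr⁴/4 = π × 1.16⁴/4 = 1.42207 m⁴.
Centre of pressure: y_p = y_c + I_c/(y_c·A) = 1.89 + 1.42207/(1.89 × 4.22733) = 1.89 + 0.177989 = 2.06799 m along the plane.
The resultant acts 1.16 + 0.177989 = 1.33799 m (along the plate) below the hinge at the top edge, so the moment about the hinge is M = F × 1.33799 = 98.7569 × 1.33799 = 132.136 kN·m.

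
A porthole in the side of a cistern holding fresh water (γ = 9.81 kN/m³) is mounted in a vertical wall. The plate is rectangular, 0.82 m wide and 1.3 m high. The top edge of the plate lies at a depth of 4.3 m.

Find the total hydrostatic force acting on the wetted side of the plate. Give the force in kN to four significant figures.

γ = 9.81 kN/m³.
The centroid lies 1.3/2 = 0.65 m below the top edge, so the centroid depth is h_c = 4.3 + 0.65 = 4.95 m.
A = 0.82 × 1.3 = 1.066 m².
Resultant F = γ·h_c·A = 9.81 × 4.95 × 1.066 = 51.7644 kN.

F ≈ 51.76 kN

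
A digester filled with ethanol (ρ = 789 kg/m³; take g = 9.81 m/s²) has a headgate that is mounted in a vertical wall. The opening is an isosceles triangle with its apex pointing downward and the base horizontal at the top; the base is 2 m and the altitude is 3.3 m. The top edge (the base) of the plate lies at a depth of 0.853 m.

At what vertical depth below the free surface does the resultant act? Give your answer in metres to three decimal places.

γ = ρg = 789 × 9.81 / 1000 = 7.74009 kN/m³.
With the apex down, the centroid sits h/3 = 3.3/3 = 1.1 m below the base (the top edge), so the centroid depth is h_c = 0.853 + 1.1 = 1.953 m.
A = ½ × 2 × 3.3 = 3.3 m².
Resultant F = γ·h_c·A = 7.74009 × 1.953 × 3.3 = 49.8841 kN.
I_c = b·h³/36 = 2 × 3.3³/36 = 1.9965 m⁴.
Centre of pressure: y_p = y_c + I_c/(y_c·A) = 1.953 + 1.9965/(1.953 × 3.3) = 1.953 + 0.30978 = 2.26278 m along the plane.

h_p = 2.263 m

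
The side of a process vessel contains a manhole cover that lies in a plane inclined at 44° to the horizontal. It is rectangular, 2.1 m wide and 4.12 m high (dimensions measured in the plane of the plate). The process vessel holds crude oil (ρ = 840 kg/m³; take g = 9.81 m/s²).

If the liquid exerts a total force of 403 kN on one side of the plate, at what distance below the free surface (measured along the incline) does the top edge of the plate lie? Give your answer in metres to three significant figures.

γ = ρg = 840 × 9.81 / 1000 = 8.2404 kN/m³.
A = 2.1 × 4.12 = 8.652 m².
From F = γ·h_c·A, the centroid depth is h_c = 403/(8.2404 × 8.652) = 5.6525 m.
Let θ = 44° be the plate's angle to the horizontal; measure y along the incline from where the plane meets the free surface. Vertical depth h = y·sinθ with sinθ = 0.694658.
Along the incline, y_c = h_c/sinθ = 5.6525/0.694658 = 8.1371 m.
The centroid lies 4.12/2 = 2.06 m below the top edge, so the top edge sits at y_top = 8.1371 − 2.06 = 6.0771 m along the incline.

y_top ≈ 6.08 m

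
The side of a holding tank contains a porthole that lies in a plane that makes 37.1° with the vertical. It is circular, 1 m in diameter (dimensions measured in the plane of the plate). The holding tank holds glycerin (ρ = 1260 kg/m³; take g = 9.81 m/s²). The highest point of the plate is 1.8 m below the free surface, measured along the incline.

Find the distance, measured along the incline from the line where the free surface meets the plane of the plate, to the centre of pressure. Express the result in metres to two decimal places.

γ = ρg = 1260 × 9.81 / 1000 = 12.3606 kN/m³.
The plate makes 37.1° with the vertical, i.e. θ = 90° − 37.1° = 52.9° to the horizontal. Measuring y along the incline from the free-surface line, vertical depth h = y·sinθ with sinθ = 0.797584.
The centroid is at the centre, 0.5 m below the top of the plate, so y_c = 1.8 + 0.5 = 2.3 m and h_c = 2.3 × 0.797584 = 1.83444 m.
A = π(0.5)² = 0.785398 m².
Resultant F = γ·h_c·A = 12.3606 × 1.83444 × 0.785398 = 17.8087 kN.
I_c = πr⁴/4 = π × 0.5⁴/4 = 0.0490874 m⁴.
Centre of pressure: y_p = y_c + I_c/(y_c·A) = 2.3 + 0.0490874/(2.3 × 0.785398) = 2.3 + 0.0271739 = 2.32717 m along the plane.

y_p = 2.33 m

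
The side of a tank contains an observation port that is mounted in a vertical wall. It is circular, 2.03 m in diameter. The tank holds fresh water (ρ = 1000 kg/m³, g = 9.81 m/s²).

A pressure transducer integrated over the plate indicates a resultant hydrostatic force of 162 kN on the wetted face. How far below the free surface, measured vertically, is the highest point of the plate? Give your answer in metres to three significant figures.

d_top ≈ 4.09 m

γ = ρg = 1000 × 9.81 = 9810 N/m³ = 9.81 kN/m³.
A = π(1.015)² = 3.23655 m².
From F = γ·h_c·A, the centroid depth is h_c = 162/(9.81 × 3.23655) = 5.10227 m.
The centroid is at the centre, 1.015 m below the top of the plate, so the highest point sits at h_top = 5.10227 − 1.015 = 4.08727 m below the surface.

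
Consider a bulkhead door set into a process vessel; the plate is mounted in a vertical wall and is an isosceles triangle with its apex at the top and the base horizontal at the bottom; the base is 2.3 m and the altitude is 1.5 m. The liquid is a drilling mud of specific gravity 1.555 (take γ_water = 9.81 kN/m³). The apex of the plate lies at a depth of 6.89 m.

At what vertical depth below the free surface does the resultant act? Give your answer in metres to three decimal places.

γ = 1.555 × 9.81 = 15.25455 kN/m³.
With the apex up, the centroid sits 2h/3 = 2 × 1.5/3 = 1 m below the apex, so the centroid depth is h_c = 6.89 + 1 = 7.89 m.
A = ½ × 2.3 × 1.5 = 1.725 m².
Resultant F = γ·h_c·A = 15.25455 × 7.89 × 1.725 = 207.618 kN.
I_c = b·h³/36 = 2.3 × 1.5³/36 = 0.215625 m⁴.
Centre of pressure: y_p = y_c + I_c/(y_c·A) = 7.89 + 0.215625/(7.89 × 1.725) = 7.89 + 0.0158428 = 7.90584 m along the plane.

h_p = 7.906 m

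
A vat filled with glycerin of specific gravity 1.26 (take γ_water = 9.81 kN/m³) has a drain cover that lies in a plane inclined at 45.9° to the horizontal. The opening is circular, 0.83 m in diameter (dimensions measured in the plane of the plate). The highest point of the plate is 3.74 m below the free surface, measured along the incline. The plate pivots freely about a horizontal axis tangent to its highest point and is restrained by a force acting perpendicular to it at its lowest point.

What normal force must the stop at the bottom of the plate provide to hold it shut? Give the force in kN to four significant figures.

P ≈ 10.23 kN

γ = 1.26 × 9.81 = 12.3606 kN/m³.
Let θ = 45.9° be the plate's angle to the horizontal; measure y along the incline from where the plane meets the free surface. Vertical depth h = y·sinθ with sinθ = 0.718126.
The centroid is at the centre, 0.415 m below the top of the plate, so y_c = 3.74 + 0.415 = 4.155 m and h_c = 4.155 × 0.718126 = 2.98381 m.
A = π(0.415)² = 0.541061 m².
Resultant F = γ·h_c·A = 12.3606 × 2.98381 × 0.541061 = 19.9552 kN.
I_c = πr⁴/4 = π × 0.415⁴/4 = 0.023296 m⁴.
Centre of pressure: y_p = y_c + I_c/(y_c·A) = 4.155 + 0.023296/(4.155 × 0.541061) = 4.155 + 0.0103625 = 4.16536 m along the plane.
The resultant acts 0.415 + 0.0103625 = 0.425362 m (along the plate) below the hinge at the top edge, so the moment about the hinge is M = F × 0.425362 = 19.9552 × 0.425362 = 8.48818 kN·m.
A normal force at the bottom, 0.83 m from the hinge, must supply this moment: P = 8.48818/0.83 = 10.2267 kN.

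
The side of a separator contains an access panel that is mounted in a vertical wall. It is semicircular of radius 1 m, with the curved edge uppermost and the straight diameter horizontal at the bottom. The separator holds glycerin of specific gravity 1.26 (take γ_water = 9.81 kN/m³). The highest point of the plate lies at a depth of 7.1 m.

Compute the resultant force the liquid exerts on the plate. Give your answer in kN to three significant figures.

F ≈ 149 kN

γ = 1.26 × 9.81 = 12.3606 kN/m³.
The centroid lies 4r/(3π) = 0.424413 m above the diameter, so r − 4r/(3π) = 1 − 0.424413 = 0.575587 m below the topmost point, so the centroid depth is h_c = 7.1 + 0.575587 = 7.67559 m.
A = πr²/2 = π × 1²/2 = 1.5708 m².
Resultant F = γ·h_c·A = 12.3606 × 7.67559 × 1.5708 = 149.029 kN.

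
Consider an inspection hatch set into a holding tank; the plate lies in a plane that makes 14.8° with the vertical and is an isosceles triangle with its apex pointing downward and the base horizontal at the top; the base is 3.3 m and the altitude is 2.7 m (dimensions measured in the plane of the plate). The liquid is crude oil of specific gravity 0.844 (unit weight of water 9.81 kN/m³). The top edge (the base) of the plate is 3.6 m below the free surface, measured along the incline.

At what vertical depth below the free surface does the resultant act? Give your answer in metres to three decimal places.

h_p = 4.438 m

γ = 0.844 × 9.81 = 8.27964 kN/m³.
The plate makes 14.8° with the vertical, i.e. θ = 90° − 14.8° = 75.2° to the horizontal. Measuring y along the incline from the free-surface line, vertical depth h = y·sinθ with sinθ = 0.966823.
With the apex down, the centroid sits h/3 = 2.7/3 = 0.9 m below the base (the top edge), so y_c = 3.6 + 0.9 = 4.5 m and h_c = 4.5 × 0.966823 = 4.3507 m.
A = ½ × 3.3 × 2.7 = 4.455 m².
Resultant F = γ·h_c·A = 8.27964 × 4.3507 × 4.455 = 160.479 kN.
I_c = b·h³/36 = 3.3 × 2.7³/36 = 1.80428 m⁴.
Centre of pressure: y_p = y_c + I_c/(y_c·A) = 4.5 + 1.80428/(4.5 × 4.455) = 4.5 + 0.0900002 = 4.59 m along the plane.
Vertically, h_p = y_p·sinθ = 4.59 × 0.966823 = 4.43772 m.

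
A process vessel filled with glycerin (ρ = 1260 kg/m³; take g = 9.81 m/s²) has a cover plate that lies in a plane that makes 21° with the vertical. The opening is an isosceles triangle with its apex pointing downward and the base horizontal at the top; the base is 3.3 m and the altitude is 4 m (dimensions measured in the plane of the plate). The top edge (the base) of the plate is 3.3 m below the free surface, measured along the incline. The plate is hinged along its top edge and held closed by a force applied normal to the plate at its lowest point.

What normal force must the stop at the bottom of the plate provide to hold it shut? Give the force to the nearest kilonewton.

γ = ρg = 1260 × 9.81 / 1000 = 12.3606 kN/m³.
The plate makes 21° with the vertical, i.e. θ = 90° − 21° = 69° to the horizontal. Measuring y along the incline from the free-surface line, vertical depth h = y·sinθ with sinθ = 0.933580.
With the apex down, the centroid sits h/3 = 4/3 = 1.33333 m below the base (the top edge), so y_c = 3.3 + 1.33333 = 4.63333 m and h_c = 4.63333 × 0.933580 = 4.32558 m.
A = ½ × 3.3 × 4 = 6.6 m².
Resultant F = γ·h_c·A = 12.3606 × 4.32558 × 6.6 = 352.881 kN.
I_c = b·h³/36 = 3.3 × 4³/36 = 5.86667 m⁴.
Centre of pressure: y_p = y_c + I_c/(y_c·A) = 4.63333 + 5.86667/(4.63333 × 6.6) = 4.63333 + 0.191847 = 4.82518 m along the plane.
The resultant acts 1.33333 + 0.191847 = 1.52518 m (along the plate) below the hinge at the top edge, so the moment about the hinge is M = F × 1.52518 = 352.881 × 1.52518 = 538.207 kN·m.
A normal force at the bottom, 4 m from the hinge, must supply this moment: P = 538.207/4 = 134.552 kN.

P ≈ 135 kN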